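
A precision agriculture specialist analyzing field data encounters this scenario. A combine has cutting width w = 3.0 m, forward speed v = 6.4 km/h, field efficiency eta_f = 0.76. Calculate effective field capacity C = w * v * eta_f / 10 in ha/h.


C = w * v * eta_f / 10
  = 3.0 * 6.4 * 0.76 / 10
  = 14.59 / 10
  = 1.46 ha/h


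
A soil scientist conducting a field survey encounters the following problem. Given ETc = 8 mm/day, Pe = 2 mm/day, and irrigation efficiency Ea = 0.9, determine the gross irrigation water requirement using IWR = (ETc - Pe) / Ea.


IWR = (ETc - Pe) / Ea
    = (8 - 2) / 0.9
    = 6 / 0.9
    = 6.67 mm/day


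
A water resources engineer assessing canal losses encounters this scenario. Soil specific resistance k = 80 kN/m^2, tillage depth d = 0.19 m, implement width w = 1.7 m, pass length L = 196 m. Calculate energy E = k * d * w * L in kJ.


E = k * d * w * L
  = 80 * 0.19 * 1.7 * 196
  = 5064.64 kJ


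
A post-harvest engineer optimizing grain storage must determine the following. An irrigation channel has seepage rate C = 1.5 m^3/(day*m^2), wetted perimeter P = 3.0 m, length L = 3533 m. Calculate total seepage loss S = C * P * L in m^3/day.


S = C * P * L
  = 1.5 * 3.0 * 3533
  = 15898.50 m^3/day


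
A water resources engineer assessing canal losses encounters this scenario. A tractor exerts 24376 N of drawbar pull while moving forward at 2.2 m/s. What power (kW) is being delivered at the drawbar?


P = F * v / 1000
  = 24376 * 2.2 / 1000
  = 53627.20 / 1000
  = 53.63 kW


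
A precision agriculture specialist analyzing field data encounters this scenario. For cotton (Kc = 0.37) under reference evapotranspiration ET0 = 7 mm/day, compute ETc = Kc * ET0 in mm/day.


ETc = Kc * ET0
    = 0.37 * 7
    = 2.59 mm/day


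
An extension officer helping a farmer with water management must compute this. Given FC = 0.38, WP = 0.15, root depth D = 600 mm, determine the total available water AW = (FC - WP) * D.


AW = (FC - WP) * D
   = (0.38 - 0.15) * 600
   = 0.23 * 600
   = 138 mm


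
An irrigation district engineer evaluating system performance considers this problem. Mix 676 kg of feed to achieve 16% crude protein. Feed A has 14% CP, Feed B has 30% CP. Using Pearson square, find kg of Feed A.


parts_A = CP_b - target = 30 - 16 = 14
parts_B = target - CP_a = 16 - 14 = 2
total_parts = 14 + 2 = 16
Feed A = 676 * 14 / 16 = 591.50 kg
Feed B = 676 * 2 / 16 = 84.50 kg

591.50 kg


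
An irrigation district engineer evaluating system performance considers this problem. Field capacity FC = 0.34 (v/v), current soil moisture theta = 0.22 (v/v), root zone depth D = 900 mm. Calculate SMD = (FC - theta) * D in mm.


SMD = (FC - theta) * D
    = (0.34 - 0.22) * 900
    = 0.120 * 900
    = 108 mm


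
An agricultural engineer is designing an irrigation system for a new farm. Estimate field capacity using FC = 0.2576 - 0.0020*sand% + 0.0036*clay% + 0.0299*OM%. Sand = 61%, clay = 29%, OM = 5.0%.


FC = 0.2576 - 0.0020*61 + 0.0036*29 + 0.0299*5.0
   = 0.2576 - 0.1220 + 0.1044 + 0.1495
   = 0.3895


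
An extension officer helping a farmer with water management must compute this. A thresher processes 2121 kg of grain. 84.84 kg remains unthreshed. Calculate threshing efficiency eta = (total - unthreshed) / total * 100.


eta = (total - unthreshed) / total * 100
    = (2121 - 84.84) / 2121 * 100
    = 2036.16 / 2121 * 100
    = 96%


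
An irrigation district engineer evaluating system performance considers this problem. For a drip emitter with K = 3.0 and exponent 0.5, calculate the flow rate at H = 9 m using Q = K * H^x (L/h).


Q = K * H^x
  = 3.0 * 9^0.5
  = 3.0 * 3
  = 9 L/h


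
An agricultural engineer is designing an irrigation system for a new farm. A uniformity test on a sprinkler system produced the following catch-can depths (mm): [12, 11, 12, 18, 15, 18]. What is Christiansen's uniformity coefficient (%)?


xbar = 86 / 6 = 14.333
sum|xi - xbar| = 16
CU = 100 * (1 - 16 / (6 * 14.333))
   = 100 * (1 - 0.1860)
   = 81.40%


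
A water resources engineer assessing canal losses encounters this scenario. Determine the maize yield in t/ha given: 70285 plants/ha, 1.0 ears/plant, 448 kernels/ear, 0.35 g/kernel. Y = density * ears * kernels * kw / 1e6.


Y = density * ears * kernels * kw
  = 70285 * 1.0 * 448 * 0.35 g/ha
  = 11020688 g/ha
  = 11020.69 kg/ha = 11.02 t/ha


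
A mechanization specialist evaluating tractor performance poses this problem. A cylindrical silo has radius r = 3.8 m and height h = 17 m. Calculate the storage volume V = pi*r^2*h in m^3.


V = pi * r^2 * h
  = pi * 3.8^2 * 17
  = pi * 14.44 * 17
  = 771.20 m^3


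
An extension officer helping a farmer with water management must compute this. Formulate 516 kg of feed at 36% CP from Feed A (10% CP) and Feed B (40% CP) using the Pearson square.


parts_A = CP_b - target = 40 - 36 = 4
parts_B = target - CP_a = 36 - 10 = 26
total_parts = 4 + 26 = 30
Feed A = 516 * 4 / 30 = 68.80 kg
Feed B = 516 * 26 / 30 = 447.20 kg

68.80 kg


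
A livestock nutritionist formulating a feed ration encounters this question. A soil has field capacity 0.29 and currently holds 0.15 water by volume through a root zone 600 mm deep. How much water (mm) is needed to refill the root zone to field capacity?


SMD = (FC - theta) * D
    = (0.29 - 0.15) * 600
    = 0.140 * 600
    = 84 mm


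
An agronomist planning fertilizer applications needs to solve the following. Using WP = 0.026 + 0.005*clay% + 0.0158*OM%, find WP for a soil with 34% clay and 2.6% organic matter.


WP = 0.026 + 0.005*34 + 0.0158*2.6
   = 0.026 + 0.1700 + 0.0411
   = 0.2371


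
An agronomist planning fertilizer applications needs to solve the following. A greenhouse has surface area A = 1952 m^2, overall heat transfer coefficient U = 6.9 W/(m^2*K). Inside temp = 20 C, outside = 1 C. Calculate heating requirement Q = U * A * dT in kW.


dT = 20 - (1) = 19 K
Q = U * A * dT
  = 6.9 * 1952 * 19
  = 255907.20 W = 255.91 kW


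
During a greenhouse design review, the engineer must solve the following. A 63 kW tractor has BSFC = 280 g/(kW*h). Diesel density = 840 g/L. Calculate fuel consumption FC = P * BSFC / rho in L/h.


FC = P * BSFC / rho_fuel
   = 63 * 280 / 840
   = 17640 / 840
   = 21 L/h


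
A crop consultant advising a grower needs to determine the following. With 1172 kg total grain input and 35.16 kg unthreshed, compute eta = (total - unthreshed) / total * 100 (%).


eta = (total - unthreshed) / total * 100
    = (1172 - 35.16) / 1172 * 100
    = 1136.84 / 1172 * 100
    = 97%


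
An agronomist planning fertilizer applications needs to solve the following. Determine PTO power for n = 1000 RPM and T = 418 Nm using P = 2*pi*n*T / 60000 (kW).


P = 2*pi*n*T / 60000
  = 2*pi * 1000 * 418 / 60000
  = 2626371.46 / 60000
  = 43.77 kW


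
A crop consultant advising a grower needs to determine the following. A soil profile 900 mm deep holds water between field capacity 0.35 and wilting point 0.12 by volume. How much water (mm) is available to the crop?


AW = (FC - WP) * D
   = (0.35 - 0.12) * 900
   = 0.23 * 900
   = 207 mm


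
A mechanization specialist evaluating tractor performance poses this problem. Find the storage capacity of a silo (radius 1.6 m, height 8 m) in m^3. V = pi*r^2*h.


V = pi * r^2 * h
  = pi * 1.6^2 * 8
  = pi * 2.56 * 8
  = 64.34 m^3


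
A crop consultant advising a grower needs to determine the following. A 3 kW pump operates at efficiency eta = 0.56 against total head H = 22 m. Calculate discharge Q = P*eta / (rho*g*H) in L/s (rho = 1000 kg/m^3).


Q = (P * 1000 * eta) / (rho * g * H)
  = (3 * 1000 * 0.56) / (1000 * 9.81 * 22)
  = 1680 / 215820
  = 0.00778 m^3/s = 7.78 L/s


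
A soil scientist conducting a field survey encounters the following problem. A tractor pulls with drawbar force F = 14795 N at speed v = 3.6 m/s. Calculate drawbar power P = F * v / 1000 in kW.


P = F * v / 1000
  = 14795 * 3.6 / 1000
  = 53262 / 1000
  = 53.26 kW


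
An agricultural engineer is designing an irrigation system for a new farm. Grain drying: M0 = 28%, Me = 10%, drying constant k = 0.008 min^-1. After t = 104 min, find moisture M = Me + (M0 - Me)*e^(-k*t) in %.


M = Me + (M0 - Me) * e^(-k*t)
  = 10 + (28 - 10) * e^(-0.008*104)
  = 10 + 18 * e^(-0.832)
  = 10 + 18 * 0.43518
  = 10 + 7.8332
  = 17.83%


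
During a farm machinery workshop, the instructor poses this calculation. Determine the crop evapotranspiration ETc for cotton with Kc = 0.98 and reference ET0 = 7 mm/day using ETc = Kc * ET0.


ETc = Kc * ET0
    = 0.98 * 7
    = 6.86 mm/day


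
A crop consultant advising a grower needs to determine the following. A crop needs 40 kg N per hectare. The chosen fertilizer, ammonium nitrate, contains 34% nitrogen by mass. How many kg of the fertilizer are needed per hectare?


Rate = N_required / (N_content / 100)
     = 40 / (34 / 100)
     = 40 / 0.34
     = 117.65 kg/ha


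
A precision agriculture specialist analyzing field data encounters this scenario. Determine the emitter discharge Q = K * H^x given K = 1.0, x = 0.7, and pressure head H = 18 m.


Q = K * H^x
  = 1.0 * 18^0.7
  = 1.0 * 7.5629
  = 7.56 L/h


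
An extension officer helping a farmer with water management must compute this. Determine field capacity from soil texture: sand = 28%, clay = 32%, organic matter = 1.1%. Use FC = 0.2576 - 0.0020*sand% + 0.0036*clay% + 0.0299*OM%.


FC = 0.2576 - 0.0020*28 + 0.0036*32 + 0.0299*1.1
   = 0.2576 - 0.0560 + 0.1152 + 0.0329
   = 0.3497


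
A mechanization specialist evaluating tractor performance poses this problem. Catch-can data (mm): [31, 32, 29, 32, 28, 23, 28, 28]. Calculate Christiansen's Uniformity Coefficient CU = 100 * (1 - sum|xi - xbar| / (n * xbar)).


xbar = 231 / 8 = 28.875
sum|xi - xbar| = 17
CU = 100 * (1 - 17 / (8 * 28.875))
   = 100 * (1 - 0.0736)
   = 92.64%


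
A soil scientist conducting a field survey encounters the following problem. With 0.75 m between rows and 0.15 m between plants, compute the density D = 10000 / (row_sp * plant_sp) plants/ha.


D = 10000 / (row_sp * plant_sp)
  = 10000 / (0.75 * 0.15)
  = 10000 / 0.1125
  = 88888.89 plants/ha


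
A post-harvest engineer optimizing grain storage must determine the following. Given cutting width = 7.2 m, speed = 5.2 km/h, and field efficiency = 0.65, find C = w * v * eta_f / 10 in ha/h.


C = w * v * eta_f / 10
  = 7.2 * 5.2 * 0.65 / 10
  = 24.34 / 10
  = 2.43 ha/h


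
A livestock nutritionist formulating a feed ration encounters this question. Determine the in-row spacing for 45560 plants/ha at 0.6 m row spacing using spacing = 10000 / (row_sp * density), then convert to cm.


spacing = 10000 / (row_sp * density)
        = 10000 / (0.6 * 45560)
        = 10000 / 27336
        = 0.36582 m = 36.58 cm


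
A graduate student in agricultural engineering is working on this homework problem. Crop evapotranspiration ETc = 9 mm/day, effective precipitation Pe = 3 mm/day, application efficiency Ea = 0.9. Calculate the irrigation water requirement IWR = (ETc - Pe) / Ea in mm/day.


IWR = (ETc - Pe) / Ea
    = (9 - 3) / 0.9
    = 6 / 0.9
    = 6.67 mm/day


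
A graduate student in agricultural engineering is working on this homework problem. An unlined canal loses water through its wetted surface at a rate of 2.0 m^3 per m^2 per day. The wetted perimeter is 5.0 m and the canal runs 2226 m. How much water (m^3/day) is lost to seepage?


S = C * P * L
  = 2.0 * 5.0 * 2226
  = 22260 m^3/day


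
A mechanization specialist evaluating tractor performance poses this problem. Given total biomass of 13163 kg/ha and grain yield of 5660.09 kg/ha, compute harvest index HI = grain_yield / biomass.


HI = grain_yield / biomass
   = 5660.09 / 13163
   = 0.43


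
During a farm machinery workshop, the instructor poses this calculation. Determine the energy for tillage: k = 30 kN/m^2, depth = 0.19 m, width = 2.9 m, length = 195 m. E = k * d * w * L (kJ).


E = k * d * w * L
  = 30 * 0.19 * 2.9 * 195
  = 3223.35 kJ


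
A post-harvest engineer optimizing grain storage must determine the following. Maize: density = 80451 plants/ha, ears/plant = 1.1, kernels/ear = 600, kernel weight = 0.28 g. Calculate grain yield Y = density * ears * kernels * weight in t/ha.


Y = density * ears * kernels * kw
  = 80451 * 1.1 * 600 * 0.28 g/ha
  = 14867344.80 g/ha
  = 14867.34 kg/ha = 14.87 t/ha


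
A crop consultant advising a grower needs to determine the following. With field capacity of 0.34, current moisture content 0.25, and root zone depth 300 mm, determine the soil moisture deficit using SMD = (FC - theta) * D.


SMD = (FC - theta) * D
    = (0.34 - 0.25) * 300
    = 0.090 * 300
    = 27 mm


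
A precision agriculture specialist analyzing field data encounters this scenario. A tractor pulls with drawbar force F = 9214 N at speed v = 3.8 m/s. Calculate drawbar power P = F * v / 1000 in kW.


P = F * v / 1000
  = 9214 * 3.8 / 1000
  = 35013.20 / 1000
  = 35.01 kW


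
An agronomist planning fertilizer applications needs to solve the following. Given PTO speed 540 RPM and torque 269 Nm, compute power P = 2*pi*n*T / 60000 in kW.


P = 2*pi*n*T / 60000
  = 2*pi * 540 * 269 / 60000
  = 912695.50 / 60000
  = 15.21 kW


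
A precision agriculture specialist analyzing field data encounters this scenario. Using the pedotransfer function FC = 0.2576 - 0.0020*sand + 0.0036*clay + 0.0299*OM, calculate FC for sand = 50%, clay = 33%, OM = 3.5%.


FC = 0.2576 - 0.0020*50 + 0.0036*33 + 0.0299*3.5
   = 0.2576 - 0.1000 + 0.1188 + 0.1047
   = 0.3811


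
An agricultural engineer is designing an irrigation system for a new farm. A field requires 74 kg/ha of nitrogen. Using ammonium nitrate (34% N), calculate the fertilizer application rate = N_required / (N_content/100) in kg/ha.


Rate = N_required / (N_content / 100)
     = 74 / (34 / 100)
     = 74 / 0.34
     = 217.65 kg/ha


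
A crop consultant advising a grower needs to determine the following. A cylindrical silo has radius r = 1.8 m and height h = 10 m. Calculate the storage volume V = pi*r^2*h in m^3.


V = pi * r^2 * h
  = pi * 1.8^2 * 10
  = pi * 3.24 * 10
  = 101.79 m^3


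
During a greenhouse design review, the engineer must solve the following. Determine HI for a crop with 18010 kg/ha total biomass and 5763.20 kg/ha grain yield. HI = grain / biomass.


HI = grain_yield / biomass
   = 5763.20 / 18010
   = 0.32


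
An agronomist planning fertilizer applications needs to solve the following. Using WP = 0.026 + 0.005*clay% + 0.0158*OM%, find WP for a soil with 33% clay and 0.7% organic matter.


WP = 0.026 + 0.005*33 + 0.0158*0.7
   = 0.026 + 0.1650 + 0.0111
   = 0.2021


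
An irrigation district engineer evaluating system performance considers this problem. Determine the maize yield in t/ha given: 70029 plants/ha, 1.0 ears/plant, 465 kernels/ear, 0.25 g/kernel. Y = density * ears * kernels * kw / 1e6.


Y = density * ears * kernels * kw
  = 70029 * 1.0 * 465 * 0.25 g/ha
  = 8140871.25 g/ha
  = 8140.87 kg/ha = 8.14 t/ha


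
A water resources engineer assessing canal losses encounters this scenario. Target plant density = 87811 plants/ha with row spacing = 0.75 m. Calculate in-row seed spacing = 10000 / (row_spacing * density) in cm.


spacing = 10000 / (row_sp * density)
        = 10000 / (0.75 * 87811)
        = 10000 / 65858.25
        = 0.15184 m = 15.18 cm


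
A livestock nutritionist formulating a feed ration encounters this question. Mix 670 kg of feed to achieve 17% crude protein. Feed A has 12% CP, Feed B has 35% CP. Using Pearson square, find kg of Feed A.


parts_A = CP_b - target = 35 - 17 = 18
parts_B = target - CP_a = 17 - 12 = 5
total_parts = 18 + 5 = 23
Feed A = 670 * 18 / 23 = 524.35 kg
Feed B = 670 * 5 / 23 = 145.65 kg

524.35 kg


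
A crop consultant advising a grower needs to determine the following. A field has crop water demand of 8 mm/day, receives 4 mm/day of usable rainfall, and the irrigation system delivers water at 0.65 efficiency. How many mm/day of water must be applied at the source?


IWR = (ETc - Pe) / Ea
    = (8 - 4) / 0.65
    = 4 / 0.65
    = 6.15 mm/day


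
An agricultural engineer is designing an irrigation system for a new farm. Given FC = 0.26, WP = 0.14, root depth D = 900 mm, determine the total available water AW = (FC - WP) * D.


AW = (FC - WP) * D
   = (0.26 - 0.14) * 900
   = 0.12 * 900
   = 108 mm


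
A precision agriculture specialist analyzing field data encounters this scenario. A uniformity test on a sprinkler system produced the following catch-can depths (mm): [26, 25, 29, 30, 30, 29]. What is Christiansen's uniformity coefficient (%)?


xbar = 169 / 6 = 28.167
sum|xi - xbar| = 10.667
CU = 100 * (1 - 10.667 / (6 * 28.167))
   = 100 * (1 - 0.0631)
   = 93.69%


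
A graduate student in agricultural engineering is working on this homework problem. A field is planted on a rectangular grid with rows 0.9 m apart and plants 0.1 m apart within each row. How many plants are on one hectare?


D = 10000 / (row_sp * plant_sp)
  = 10000 / (0.9 * 0.1)
  = 10000 / 0.0900
  = 111111.11 plants/ha


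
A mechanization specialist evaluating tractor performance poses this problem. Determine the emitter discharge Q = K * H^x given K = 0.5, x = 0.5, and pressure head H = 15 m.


Q = K * H^x
  = 0.5 * 15^0.5
  = 0.5 * 3.8730
  = 1.94 L/h


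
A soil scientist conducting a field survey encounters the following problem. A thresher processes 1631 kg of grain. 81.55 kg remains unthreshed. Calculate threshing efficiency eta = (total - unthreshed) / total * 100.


eta = (total - unthreshed) / total * 100
    = (1631 - 81.55) / 1631 * 100
    = 1549.45 / 1631 * 100
    = 95%


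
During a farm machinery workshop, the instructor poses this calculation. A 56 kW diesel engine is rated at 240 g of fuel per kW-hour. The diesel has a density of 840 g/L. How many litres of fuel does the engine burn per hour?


FC = P * BSFC / rho_fuel
   = 56 * 240 / 840
   = 13440 / 840
   = 16 L/h


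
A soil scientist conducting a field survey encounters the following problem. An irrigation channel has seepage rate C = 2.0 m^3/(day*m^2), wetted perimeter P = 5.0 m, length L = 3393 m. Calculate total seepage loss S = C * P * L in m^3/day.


S = C * P * L
  = 2.0 * 5.0 * 3393
  = 33930 m^3/day


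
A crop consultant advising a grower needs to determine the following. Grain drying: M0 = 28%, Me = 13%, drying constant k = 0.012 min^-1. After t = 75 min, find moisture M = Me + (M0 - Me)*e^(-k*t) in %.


M = Me + (M0 - Me) * e^(-k*t)
  = 13 + (28 - 13) * e^(-0.012*75)
  = 13 + 15 * e^(-0.900)
  = 13 + 15 * 0.40657
  = 13 + 6.0985
  = 19.10%


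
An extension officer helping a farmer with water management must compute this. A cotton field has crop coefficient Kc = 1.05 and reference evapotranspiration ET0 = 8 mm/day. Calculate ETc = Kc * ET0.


ETc = Kc * ET0
    = 1.05 * 8
    = 8.40 mm/day


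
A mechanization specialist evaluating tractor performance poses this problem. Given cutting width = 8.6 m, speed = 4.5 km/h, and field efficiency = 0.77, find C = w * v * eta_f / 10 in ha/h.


C = w * v * eta_f / 10
  = 8.6 * 4.5 * 0.77 / 10
  = 29.80 / 10
  = 2.98 ha/h


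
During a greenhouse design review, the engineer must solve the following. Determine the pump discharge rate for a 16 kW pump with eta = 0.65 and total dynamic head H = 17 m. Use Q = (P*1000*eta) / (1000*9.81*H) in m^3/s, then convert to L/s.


Q = (P * 1000 * eta) / (rho * g * H)
  = (16 * 1000 * 0.65) / (1000 * 9.81 * 17)
  = 10400 / 166770
  = 0.06236 m^3/s = 62.36 L/s


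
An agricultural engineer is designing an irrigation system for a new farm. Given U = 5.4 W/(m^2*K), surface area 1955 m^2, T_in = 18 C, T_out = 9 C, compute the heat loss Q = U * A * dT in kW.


dT = 18 - (9) = 9 K
Q = U * A * dT
  = 5.4 * 1955 * 9
  = 95013 W = 95.01 kW


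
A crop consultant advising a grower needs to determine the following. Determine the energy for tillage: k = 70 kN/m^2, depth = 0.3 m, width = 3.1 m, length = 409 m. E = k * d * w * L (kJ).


E = k * d * w * L
  = 70 * 0.3 * 3.1 * 409
  = 26625.90 kJ


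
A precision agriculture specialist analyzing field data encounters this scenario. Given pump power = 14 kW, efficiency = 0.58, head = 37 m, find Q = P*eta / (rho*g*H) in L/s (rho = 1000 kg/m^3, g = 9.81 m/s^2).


Q = (P * 1000 * eta) / (rho * g * H)
  = (14 * 1000 * 0.58) / (1000 * 9.81 * 37)
  = 8120 / 362970
  = 0.02237 m^3/s = 22.37 L/s


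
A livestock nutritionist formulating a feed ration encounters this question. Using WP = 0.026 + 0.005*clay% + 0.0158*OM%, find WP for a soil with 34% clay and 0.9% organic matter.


WP = 0.026 + 0.005*34 + 0.0158*0.9
   = 0.026 + 0.1700 + 0.0142
   = 0.2102


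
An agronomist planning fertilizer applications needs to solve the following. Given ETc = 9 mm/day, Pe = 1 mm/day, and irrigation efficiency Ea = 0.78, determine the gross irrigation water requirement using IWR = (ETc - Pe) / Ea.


IWR = (ETc - Pe) / Ea
    = (9 - 1) / 0.78
    = 8 / 0.78
    = 10.26 mm/day


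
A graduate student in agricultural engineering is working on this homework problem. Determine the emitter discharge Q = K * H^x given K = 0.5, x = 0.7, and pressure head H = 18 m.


Q = K * H^x
  = 0.5 * 18^0.7
  = 0.5 * 7.5629
  = 3.78 L/h


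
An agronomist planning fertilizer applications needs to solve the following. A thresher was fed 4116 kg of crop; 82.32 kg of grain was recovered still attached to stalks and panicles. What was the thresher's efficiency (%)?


eta = (total - unthreshed) / total * 100
    = (4116 - 82.32) / 4116 * 100
    = 4033.68 / 4116 * 100
    = 98%


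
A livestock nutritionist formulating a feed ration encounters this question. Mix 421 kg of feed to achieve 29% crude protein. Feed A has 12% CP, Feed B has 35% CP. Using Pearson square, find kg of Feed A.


parts_A = CP_b - target = 35 - 29 = 6
parts_B = target - CP_a = 29 - 12 = 17
total_parts = 6 + 17 = 23
Feed A = 421 * 6 / 23 = 109.83 kg
Feed B = 421 * 17 / 23 = 311.17 kg

109.83 kg


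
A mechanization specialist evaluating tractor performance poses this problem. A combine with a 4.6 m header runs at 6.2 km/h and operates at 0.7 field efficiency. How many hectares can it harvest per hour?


C = w * v * eta_f / 10
  = 4.6 * 6.2 * 0.7 / 10
  = 19.96 / 10
  = 2.00 ha/h


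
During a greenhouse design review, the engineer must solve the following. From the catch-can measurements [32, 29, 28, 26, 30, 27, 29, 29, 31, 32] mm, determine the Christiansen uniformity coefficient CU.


xbar = 293 / 10 = 29.300
sum|xi - xbar| = 15.600
CU = 100 * (1 - 15.600 / (10 * 29.300))
   = 100 * (1 - 0.0532)
   = 94.68%


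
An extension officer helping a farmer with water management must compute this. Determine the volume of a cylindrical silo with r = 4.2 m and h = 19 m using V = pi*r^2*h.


V = pi * r^2 * h
  = pi * 4.2^2 * 19
  = pi * 17.64 * 19
  = 1052.94 m^3


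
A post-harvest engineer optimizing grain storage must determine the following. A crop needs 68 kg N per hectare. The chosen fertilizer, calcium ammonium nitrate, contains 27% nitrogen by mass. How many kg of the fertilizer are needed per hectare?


Rate = N_required / (N_content / 100)
     = 68 / (27 / 100)
     = 68 / 0.27
     = 251.85 kg/ha


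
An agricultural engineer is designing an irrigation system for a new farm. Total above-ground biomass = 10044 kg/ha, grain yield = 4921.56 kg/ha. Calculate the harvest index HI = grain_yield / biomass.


HI = grain_yield / biomass
   = 4921.56 / 10044
   = 0.49


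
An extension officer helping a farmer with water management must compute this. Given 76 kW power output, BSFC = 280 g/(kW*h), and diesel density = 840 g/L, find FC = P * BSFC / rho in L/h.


FC = P * BSFC / rho_fuel
   = 76 * 280 / 840
   = 21280 / 840
   = 25.33 L/h


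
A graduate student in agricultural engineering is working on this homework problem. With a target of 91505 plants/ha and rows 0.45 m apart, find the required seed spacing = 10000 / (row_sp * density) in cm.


spacing = 10000 / (row_sp * density)
        = 10000 / (0.45 * 91505)
        = 10000 / 41177.25
        = 0.24285 m = 24.29 cm


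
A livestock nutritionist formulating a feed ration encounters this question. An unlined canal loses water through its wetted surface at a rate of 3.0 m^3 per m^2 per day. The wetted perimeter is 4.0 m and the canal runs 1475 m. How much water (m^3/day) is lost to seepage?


S = C * P * L
  = 3.0 * 4.0 * 1475
  = 17700 m^3/day


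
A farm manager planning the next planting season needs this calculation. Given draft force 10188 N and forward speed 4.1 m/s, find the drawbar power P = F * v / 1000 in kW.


P = F * v / 1000
  = 10188 * 4.1 / 1000
  = 41770.80 / 1000
  = 41.77 kW


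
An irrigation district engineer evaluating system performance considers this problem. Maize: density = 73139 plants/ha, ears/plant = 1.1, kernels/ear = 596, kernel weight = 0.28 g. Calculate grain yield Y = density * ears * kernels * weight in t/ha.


Y = density * ears * kernels * kw
  = 73139 * 1.1 * 596 * 0.28 g/ha
  = 13425979.95 g/ha
  = 13425.98 kg/ha = 13.43 t/ha


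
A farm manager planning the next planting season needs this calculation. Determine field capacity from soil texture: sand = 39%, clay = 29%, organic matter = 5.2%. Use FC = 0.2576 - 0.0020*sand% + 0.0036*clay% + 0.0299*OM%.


FC = 0.2576 - 0.0020*39 + 0.0036*29 + 0.0299*5.2
   = 0.2576 - 0.0780 + 0.1044 + 0.1555
   = 0.4395


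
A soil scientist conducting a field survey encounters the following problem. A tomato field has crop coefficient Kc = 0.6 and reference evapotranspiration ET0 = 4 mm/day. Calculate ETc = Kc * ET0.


ETc = Kc * ET0
    = 0.6 * 4
    = 2.40 mm/day


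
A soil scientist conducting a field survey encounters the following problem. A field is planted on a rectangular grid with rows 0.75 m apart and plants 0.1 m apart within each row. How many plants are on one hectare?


D = 10000 / (row_sp * plant_sp)
  = 10000 / (0.75 * 0.1)
  = 10000 / 0.0750
  = 133333.33 plants/ha


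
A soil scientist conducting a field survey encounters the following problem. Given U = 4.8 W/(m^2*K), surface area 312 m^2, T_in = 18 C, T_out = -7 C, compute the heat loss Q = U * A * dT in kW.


dT = 18 - (-7) = 25 K
Q = U * A * dT
  = 4.8 * 312 * 25
  = 37440 W = 37.44 kW


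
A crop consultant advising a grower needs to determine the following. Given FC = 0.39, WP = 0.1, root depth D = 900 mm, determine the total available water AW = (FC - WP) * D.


AW = (FC - WP) * D
   = (0.39 - 0.1) * 900
   = 0.29 * 900
   = 261 mm


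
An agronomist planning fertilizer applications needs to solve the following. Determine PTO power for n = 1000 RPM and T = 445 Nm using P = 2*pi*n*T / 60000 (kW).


P = 2*pi*n*T / 60000
  = 2*pi * 1000 * 445 / 60000
  = 2796017.46 / 60000
  = 46.60 kW


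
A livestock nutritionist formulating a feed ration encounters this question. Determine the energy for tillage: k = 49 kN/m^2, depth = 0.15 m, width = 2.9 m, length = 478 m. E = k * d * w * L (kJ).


E = k * d * w * L
  = 49 * 0.15 * 2.9 * 478
  = 10188.57 kJ


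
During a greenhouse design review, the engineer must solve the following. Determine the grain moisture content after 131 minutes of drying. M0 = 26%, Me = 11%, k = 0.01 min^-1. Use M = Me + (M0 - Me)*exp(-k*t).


M = Me + (M0 - Me) * e^(-k*t)
  = 11 + (26 - 11) * e^(-0.01*131)
  = 11 + 15 * e^(-1.310)
  = 11 + 15 * 0.26982
  = 11 + 4.0473
  = 15.05%


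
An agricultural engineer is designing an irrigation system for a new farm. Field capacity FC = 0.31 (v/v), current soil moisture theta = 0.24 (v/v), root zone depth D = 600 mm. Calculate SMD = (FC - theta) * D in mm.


SMD = (FC - theta) * D
    = (0.31 - 0.24) * 600
    = 0.070 * 600
    = 42 mm


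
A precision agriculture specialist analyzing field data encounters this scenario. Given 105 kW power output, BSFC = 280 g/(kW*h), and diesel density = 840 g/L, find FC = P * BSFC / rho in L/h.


FC = P * BSFC / rho_fuel
   = 105 * 280 / 840
   = 29400 / 840
   = 35 L/h


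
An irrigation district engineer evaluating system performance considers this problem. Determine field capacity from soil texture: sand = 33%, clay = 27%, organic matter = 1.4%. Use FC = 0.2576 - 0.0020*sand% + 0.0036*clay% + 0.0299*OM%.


FC = 0.2576 - 0.0020*33 + 0.0036*27 + 0.0299*1.4
   = 0.2576 - 0.0660 + 0.0972 + 0.0419
   = 0.3307


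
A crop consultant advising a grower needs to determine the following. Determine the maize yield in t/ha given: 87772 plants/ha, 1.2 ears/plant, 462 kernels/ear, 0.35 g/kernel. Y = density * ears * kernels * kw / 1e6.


Y = density * ears * kernels * kw
  = 87772 * 1.2 * 462 * 0.35 g/ha
  = 17031278.88 g/ha
  = 17031.28 kg/ha = 17.03 t/ha


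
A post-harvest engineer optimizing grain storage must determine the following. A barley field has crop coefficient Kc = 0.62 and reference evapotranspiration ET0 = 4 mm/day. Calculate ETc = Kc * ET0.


ETc = Kc * ET0
    = 0.62 * 4
    = 2.48 mm/day


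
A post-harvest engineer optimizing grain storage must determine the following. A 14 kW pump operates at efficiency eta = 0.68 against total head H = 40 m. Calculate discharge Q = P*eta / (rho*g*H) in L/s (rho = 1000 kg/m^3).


Q = (P * 1000 * eta) / (rho * g * H)
  = (14 * 1000 * 0.68) / (1000 * 9.81 * 40)
  = 9520 / 392400
  = 0.02426 m^3/s = 24.26 L/s


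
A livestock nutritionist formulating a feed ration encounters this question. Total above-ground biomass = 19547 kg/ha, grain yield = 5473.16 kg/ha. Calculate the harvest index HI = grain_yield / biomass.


HI = grain_yield / biomass
   = 5473.16 / 19547
   = 0.28


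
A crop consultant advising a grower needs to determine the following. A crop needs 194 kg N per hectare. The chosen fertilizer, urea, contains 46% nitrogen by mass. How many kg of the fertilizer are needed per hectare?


Rate = N_required / (N_content / 100)
     = 194 / (46 / 100)
     = 194 / 0.46
     = 421.74 kg/ha


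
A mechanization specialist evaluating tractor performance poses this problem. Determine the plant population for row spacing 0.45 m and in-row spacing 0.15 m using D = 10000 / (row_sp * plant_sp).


D = 10000 / (row_sp * plant_sp)
  = 10000 / (0.45 * 0.15)
  = 10000 / 0.0675
  = 148148.15 plants/ha


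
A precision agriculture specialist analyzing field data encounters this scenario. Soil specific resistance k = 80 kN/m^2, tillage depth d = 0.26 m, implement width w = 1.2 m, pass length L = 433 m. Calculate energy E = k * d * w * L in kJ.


E = k * d * w * L
  = 80 * 0.26 * 1.2 * 433
  = 10807.68 kJ


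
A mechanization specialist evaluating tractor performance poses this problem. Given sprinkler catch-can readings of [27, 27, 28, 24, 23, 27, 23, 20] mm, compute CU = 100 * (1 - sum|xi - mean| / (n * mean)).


xbar = 199 / 8 = 24.875
sum|xi - xbar| = 19
CU = 100 * (1 - 19 / (8 * 24.875))
   = 100 * (1 - 0.0955)
   = 90.45%


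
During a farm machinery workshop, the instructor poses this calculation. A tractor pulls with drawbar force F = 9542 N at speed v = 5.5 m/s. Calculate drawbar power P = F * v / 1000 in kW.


P = F * v / 1000
  = 9542 * 5.5 / 1000
  = 52481 / 1000
  = 52.48 kW


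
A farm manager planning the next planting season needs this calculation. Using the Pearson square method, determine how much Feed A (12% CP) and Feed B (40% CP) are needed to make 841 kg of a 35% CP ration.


parts_A = CP_b - target = 40 - 35 = 5
parts_B = target - CP_a = 35 - 12 = 23
total_parts = 5 + 23 = 28
Feed A = 841 * 5 / 28 = 150.18 kg
Feed B = 841 * 23 / 28 = 690.82 kg

150.18 kg


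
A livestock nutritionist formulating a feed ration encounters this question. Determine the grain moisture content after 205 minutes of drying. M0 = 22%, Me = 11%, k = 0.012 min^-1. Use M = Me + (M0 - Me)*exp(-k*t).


M = Me + (M0 - Me) * e^(-k*t)
  = 11 + (22 - 11) * e^(-0.012*205)
  = 11 + 11 * e^(-2.460)
  = 11 + 11 * 0.08543
  = 11 + 0.9398
  = 11.94%


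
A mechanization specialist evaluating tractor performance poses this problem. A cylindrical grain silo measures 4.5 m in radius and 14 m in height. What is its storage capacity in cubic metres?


V = pi * r^2 * h
  = pi * 4.5^2 * 14
  = pi * 20.25 * 14
  = 890.64 m^3


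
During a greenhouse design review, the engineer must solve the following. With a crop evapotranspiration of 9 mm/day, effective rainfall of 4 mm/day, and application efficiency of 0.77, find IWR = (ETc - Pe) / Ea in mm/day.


IWR = (ETc - Pe) / Ea
    = (9 - 4) / 0.77
    = 5 / 0.77
    = 6.49 mm/day


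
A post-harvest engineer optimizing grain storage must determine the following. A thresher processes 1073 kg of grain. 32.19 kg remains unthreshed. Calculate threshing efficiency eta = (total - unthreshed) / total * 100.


eta = (total - unthreshed) / total * 100
    = (1073 - 32.19) / 1073 * 100
    = 1040.81 / 1073 * 100
    = 97%


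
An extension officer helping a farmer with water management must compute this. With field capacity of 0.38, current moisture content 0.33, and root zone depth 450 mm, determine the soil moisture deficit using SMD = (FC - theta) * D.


SMD = (FC - theta) * D
    = (0.38 - 0.33) * 450
    = 0.050 * 450
    = 22.50 mm


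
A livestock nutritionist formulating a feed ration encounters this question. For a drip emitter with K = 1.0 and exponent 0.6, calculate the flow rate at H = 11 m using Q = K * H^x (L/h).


Q = K * H^x
  = 1.0 * 11^0.6
  = 1.0 * 4.2154
  = 4.22 L/h


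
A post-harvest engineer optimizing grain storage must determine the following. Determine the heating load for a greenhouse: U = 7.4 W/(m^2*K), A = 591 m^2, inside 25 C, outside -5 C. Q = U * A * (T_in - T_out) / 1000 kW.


dT = 25 - (-5) = 30 K
Q = U * A * dT
  = 7.4 * 591 * 30
  = 131202 W = 131.20 kW


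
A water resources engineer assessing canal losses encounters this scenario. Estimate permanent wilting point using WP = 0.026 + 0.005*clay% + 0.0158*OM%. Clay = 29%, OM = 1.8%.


WP = 0.026 + 0.005*29 + 0.0158*1.8
   = 0.026 + 0.1450 + 0.0284
   = 0.1994


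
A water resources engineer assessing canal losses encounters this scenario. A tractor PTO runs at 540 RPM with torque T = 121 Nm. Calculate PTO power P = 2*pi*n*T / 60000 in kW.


P = 2*pi*n*T / 60000
  = 2*pi * 540 * 121 / 60000
  = 410543.33 / 60000
  = 6.84 kW


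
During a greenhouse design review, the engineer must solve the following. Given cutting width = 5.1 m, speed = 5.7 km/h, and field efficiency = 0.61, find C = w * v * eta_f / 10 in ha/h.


C = w * v * eta_f / 10
  = 5.1 * 5.7 * 0.61 / 10
  = 17.73 / 10
  = 1.77 ha/h


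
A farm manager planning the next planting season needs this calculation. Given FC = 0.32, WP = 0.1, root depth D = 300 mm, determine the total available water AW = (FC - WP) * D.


AW = (FC - WP) * D
   = (0.32 - 0.1) * 300
   = 0.22 * 300
   = 66 mm


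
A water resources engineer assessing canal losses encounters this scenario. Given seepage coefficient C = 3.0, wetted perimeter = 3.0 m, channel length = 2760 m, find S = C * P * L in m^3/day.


S = C * P * L
  = 3.0 * 3.0 * 2760
  = 24840 m^3/day


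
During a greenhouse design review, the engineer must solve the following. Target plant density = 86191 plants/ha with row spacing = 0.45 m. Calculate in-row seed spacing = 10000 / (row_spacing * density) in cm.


spacing = 10000 / (row_sp * density)
        = 10000 / (0.45 * 86191)
        = 10000 / 38785.95
        = 0.25783 m = 25.78 cm


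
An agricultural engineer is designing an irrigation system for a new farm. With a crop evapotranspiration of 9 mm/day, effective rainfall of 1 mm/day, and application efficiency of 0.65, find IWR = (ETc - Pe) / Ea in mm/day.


IWR = (ETc - Pe) / Ea
    = (9 - 1) / 0.65
    = 8 / 0.65
    = 12.31 mm/day


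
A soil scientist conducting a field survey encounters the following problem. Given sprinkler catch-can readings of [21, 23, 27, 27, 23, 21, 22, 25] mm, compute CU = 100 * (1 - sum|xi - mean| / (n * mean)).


xbar = 189 / 8 = 23.625
sum|xi - xbar| = 16.250
CU = 100 * (1 - 16.250 / (8 * 23.625))
   = 100 * (1 - 0.0860)
   = 91.40%


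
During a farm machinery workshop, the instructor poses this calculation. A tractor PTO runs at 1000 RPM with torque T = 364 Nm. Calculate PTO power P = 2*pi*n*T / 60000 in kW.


P = 2*pi*n*T / 60000
  = 2*pi * 1000 * 364 / 60000
  = 2287079.45 / 60000
  = 38.12 kW


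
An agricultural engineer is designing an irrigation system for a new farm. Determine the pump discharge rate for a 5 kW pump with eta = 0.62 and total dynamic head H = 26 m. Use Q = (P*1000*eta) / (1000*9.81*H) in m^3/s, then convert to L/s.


Q = (P * 1000 * eta) / (rho * g * H)
  = (5 * 1000 * 0.62) / (1000 * 9.81 * 26)
  = 3100 / 255060
  = 0.01215 m^3/s = 12.15 L/s


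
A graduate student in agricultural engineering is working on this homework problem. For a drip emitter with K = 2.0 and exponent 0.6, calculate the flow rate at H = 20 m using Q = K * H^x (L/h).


Q = K * H^x
  = 2.0 * 20^0.6
  = 2.0 * 6.0342
  = 12.07 L/h


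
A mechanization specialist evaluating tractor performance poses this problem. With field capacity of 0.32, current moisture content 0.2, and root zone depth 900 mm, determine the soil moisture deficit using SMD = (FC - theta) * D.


SMD = (FC - theta) * D
    = (0.32 - 0.2) * 900
    = 0.120 * 900
    = 108 mm


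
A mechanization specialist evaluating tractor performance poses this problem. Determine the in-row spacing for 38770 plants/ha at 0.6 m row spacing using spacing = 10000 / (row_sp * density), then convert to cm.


spacing = 10000 / (row_sp * density)
        = 10000 / (0.6 * 38770)
        = 10000 / 23262
        = 0.42989 m = 42.99 cm


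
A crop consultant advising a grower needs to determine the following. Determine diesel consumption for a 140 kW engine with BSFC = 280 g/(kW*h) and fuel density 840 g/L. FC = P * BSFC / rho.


FC = P * BSFC / rho_fuel
   = 140 * 280 / 840
   = 39200 / 840
   = 46.67 L/h


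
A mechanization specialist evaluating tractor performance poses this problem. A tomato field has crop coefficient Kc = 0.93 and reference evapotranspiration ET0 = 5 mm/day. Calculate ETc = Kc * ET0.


ETc = Kc * ET0
    = 0.93 * 5
    = 4.65 mm/day


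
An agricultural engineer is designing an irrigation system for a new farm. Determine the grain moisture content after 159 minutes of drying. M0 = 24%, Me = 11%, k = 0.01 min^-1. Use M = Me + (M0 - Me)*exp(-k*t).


M = Me + (M0 - Me) * e^(-k*t)
  = 11 + (24 - 11) * e^(-0.01*159)
  = 11 + 13 * e^(-1.590)
  = 11 + 13 * 0.20393
  = 11 + 2.6510
  = 13.65%


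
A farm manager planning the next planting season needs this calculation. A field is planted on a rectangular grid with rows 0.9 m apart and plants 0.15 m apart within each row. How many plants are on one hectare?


D = 10000 / (row_sp * plant_sp)
  = 10000 / (0.9 * 0.15)
  = 10000 / 0.1350
  = 74074.07 plants/ha


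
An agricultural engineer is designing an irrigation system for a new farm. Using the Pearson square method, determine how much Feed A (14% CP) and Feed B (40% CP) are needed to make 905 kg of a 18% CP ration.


parts_A = CP_b - target = 40 - 18 = 22
parts_B = target - CP_a = 18 - 14 = 4
total_parts = 22 + 4 = 26
Feed A = 905 * 22 / 26 = 765.77 kg
Feed B = 905 * 4 / 26 = 139.23 kg

765.77 kg


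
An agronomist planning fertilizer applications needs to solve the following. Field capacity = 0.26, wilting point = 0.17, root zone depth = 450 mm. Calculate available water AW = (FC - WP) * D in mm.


AW = (FC - WP) * D
   = (0.26 - 0.17) * 450
   = 0.09 * 450
   = 40.50 mm


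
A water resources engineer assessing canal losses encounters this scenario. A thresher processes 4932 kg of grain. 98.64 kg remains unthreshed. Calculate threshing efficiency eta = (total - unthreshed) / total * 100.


eta = (total - unthreshed) / total * 100
    = (4932 - 98.64) / 4932 * 100
    = 4833.36 / 4932 * 100
    = 98%
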